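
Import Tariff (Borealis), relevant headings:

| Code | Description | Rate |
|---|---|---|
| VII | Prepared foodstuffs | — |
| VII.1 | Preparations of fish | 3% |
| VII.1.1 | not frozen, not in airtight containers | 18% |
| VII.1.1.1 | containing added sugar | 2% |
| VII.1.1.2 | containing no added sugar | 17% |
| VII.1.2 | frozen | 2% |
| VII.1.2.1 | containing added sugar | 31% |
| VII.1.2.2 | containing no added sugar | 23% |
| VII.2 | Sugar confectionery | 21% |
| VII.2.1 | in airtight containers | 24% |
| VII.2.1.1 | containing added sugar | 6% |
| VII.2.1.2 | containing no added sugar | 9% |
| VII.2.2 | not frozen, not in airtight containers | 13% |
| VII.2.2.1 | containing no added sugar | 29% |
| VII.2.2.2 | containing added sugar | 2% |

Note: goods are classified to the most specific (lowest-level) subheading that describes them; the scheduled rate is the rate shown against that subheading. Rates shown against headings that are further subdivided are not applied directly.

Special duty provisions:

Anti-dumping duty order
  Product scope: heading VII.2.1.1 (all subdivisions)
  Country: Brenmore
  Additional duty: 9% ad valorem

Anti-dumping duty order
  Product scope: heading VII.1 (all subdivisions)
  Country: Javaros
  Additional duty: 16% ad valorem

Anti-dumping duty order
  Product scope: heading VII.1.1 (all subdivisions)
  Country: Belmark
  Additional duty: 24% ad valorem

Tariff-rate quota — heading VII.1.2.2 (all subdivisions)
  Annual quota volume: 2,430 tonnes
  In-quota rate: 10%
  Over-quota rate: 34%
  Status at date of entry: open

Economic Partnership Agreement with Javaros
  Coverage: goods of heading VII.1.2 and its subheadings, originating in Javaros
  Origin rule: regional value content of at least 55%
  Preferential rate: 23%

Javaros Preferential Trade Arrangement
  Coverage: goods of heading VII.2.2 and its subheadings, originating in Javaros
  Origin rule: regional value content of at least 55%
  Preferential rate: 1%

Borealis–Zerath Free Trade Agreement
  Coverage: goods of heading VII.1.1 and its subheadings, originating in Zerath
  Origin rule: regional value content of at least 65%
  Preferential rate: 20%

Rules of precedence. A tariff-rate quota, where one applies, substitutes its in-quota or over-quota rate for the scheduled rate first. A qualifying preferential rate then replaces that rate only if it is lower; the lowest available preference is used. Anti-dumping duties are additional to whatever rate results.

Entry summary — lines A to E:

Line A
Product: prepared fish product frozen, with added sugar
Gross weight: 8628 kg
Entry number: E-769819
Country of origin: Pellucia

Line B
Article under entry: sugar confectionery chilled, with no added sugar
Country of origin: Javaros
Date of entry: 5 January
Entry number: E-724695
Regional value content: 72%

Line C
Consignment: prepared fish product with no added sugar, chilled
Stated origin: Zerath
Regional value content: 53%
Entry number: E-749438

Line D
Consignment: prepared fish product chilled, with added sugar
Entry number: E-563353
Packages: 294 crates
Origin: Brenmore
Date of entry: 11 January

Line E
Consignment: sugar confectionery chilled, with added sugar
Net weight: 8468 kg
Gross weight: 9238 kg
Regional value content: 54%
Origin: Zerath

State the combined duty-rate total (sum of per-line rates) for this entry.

Line A: prepared fish product → VII.1; frozen → VII.1.2; with added sugar → VII.1.2.1. Scheduled 31%. No special measure applies. → 31%.
Line B: sugar confectionery → VII.2; chilled → VII.2.2; with no added sugar → VII.2.2.1. Scheduled 29%. Javaros agreement on VII.1.2: VII.2.2.1 not covered; Javaros agreement on VII.2.2: RVC ≥ 55% → 1% available; preferential 1%. → 1%.
Line C: prepared fish product → VII.1; chilled → VII.1.1; with no added sugar → VII.1.1.2. Scheduled 17%. Zerath agreement on VII.1.1: RVC < 65%. → 17%.
Line D: prepared fish product → VII.1; chilled → VII.1.1; with added sugar → VII.1.1.1. Scheduled 2%. No special measure applies. → 2%.
Line E: sugar confectionery → VII.2; chilled → VII.2.2; with added sugar → VII.2.2.2. Scheduled 2%. Zerath agreement on VII.1.1: VII.2.2.2 not covered. → 2%.
Sum: 31% + 1% + 17% + 2% + 2% = 53%.

53%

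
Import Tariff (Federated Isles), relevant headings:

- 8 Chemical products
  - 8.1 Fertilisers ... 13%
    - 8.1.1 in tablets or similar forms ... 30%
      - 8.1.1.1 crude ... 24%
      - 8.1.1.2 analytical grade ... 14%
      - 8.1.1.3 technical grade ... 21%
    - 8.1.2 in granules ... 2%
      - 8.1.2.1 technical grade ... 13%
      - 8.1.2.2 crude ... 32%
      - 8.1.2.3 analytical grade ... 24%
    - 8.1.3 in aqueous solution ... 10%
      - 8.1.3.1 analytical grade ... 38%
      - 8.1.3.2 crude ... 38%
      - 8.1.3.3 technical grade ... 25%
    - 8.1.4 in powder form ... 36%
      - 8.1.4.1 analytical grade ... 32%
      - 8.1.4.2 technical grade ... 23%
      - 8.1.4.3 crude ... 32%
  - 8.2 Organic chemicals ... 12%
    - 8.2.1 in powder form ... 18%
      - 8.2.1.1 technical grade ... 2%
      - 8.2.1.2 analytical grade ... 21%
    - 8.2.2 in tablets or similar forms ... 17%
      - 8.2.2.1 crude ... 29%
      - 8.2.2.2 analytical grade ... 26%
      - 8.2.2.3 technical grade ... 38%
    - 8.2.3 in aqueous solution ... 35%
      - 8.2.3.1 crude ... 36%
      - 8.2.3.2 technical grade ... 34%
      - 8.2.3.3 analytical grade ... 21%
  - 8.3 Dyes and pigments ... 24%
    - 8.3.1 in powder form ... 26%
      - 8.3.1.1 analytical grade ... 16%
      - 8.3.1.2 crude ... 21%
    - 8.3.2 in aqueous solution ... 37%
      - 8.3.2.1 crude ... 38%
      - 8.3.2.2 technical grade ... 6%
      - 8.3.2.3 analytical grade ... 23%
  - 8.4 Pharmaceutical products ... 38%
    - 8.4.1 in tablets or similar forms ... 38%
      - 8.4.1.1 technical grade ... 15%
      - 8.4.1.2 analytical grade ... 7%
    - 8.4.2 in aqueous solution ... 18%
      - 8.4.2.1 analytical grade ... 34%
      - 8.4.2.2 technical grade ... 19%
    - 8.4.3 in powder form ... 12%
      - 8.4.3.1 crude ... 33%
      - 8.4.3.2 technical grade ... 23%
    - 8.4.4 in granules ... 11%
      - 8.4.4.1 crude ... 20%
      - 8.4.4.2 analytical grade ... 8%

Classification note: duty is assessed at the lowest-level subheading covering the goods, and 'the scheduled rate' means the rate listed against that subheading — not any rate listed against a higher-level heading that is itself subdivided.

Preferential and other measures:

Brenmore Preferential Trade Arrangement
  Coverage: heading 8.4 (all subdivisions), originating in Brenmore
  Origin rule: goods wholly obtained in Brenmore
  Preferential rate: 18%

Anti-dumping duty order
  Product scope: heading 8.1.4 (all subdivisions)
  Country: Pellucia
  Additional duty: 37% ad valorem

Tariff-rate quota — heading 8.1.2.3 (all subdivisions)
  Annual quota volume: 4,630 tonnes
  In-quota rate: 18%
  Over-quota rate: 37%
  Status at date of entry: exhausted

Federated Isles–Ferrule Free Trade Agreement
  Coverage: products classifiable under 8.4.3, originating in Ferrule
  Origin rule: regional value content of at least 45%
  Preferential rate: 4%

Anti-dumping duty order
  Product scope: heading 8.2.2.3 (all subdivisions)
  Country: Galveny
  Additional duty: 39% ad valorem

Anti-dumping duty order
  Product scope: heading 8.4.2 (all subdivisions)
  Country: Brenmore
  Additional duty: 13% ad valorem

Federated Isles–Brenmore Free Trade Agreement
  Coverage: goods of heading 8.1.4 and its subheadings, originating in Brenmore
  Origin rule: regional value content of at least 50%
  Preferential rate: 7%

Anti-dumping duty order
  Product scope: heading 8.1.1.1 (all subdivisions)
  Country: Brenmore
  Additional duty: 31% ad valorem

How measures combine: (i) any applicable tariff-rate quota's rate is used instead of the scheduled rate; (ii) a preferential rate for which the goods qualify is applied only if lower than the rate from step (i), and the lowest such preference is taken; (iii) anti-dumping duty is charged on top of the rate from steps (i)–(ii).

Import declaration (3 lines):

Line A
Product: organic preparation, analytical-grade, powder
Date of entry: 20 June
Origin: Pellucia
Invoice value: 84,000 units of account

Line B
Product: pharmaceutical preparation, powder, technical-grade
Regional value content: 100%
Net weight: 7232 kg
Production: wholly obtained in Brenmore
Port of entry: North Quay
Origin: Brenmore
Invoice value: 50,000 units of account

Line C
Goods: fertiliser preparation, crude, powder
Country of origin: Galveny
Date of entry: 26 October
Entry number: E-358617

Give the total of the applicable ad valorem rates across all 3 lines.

Line A: organic → 8.2; powder → 8.2.1; analytical-grade → 8.2.1.2. Scheduled 21%. No special measure applies. → 21%.
Line B: pharmaceutical → 8.4; powder → 8.4.3; technical-grade → 8.4.3.2. Scheduled 23%. Brenmore agreement on 8.4: wholly obtained → 18% available; Brenmore agreement on 8.1.4: 8.4.3.2 not covered; preferential 18%. → 18%.
Line C: fertiliser → 8.1; powder → 8.1.4; crude → 8.1.4.3. Scheduled 32%. No special measure applies. → 32%.
Sum: 21% + 18% + 32% = 71%.

71%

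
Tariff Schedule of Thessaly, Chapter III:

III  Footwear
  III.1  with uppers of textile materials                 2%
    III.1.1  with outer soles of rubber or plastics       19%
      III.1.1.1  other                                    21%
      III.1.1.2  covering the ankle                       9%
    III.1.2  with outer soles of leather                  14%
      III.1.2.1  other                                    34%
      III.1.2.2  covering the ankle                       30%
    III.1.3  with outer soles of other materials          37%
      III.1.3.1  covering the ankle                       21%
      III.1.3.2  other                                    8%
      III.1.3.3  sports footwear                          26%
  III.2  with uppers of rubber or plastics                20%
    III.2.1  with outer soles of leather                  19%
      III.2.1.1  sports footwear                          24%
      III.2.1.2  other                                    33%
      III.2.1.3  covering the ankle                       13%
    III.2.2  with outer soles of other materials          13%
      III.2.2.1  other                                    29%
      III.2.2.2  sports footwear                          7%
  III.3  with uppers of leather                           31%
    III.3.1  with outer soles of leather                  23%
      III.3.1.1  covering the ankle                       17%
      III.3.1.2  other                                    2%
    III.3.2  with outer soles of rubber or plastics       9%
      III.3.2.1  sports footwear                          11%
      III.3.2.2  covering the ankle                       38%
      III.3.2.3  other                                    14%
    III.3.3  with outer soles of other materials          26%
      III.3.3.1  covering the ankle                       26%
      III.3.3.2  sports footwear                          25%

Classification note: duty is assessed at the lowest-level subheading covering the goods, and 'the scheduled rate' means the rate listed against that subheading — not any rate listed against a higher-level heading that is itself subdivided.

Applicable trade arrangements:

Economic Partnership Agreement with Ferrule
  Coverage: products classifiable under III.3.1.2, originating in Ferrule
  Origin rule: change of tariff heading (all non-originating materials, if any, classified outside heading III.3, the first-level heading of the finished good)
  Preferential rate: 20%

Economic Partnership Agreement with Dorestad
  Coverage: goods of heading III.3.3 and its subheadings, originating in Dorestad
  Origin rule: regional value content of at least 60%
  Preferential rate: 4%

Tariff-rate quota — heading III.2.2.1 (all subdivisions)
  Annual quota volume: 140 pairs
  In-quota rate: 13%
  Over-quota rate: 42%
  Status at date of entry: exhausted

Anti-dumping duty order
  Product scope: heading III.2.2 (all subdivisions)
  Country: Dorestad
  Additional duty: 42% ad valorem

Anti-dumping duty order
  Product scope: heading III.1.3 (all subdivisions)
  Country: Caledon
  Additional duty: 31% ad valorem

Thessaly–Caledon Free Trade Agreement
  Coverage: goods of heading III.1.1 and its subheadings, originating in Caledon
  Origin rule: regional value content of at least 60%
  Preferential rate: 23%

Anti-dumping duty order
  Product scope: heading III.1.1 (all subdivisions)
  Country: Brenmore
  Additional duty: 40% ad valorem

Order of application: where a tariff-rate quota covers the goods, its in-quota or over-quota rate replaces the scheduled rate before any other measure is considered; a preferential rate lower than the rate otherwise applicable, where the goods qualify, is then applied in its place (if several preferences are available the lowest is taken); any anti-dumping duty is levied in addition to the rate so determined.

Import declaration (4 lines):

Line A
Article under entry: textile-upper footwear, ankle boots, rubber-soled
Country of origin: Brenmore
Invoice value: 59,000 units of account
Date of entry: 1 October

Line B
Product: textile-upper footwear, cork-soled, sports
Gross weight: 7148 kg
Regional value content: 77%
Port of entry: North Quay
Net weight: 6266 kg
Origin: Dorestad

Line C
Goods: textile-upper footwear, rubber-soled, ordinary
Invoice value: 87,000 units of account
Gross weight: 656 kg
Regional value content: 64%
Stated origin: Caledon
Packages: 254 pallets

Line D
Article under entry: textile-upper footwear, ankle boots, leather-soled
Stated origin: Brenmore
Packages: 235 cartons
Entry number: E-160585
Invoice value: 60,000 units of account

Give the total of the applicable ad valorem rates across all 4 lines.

Line A: textile-upper → III.1; rubber-soled → III.1.1; ankle boots → III.1.1.2. Scheduled 9%. anti-dumping (Brenmore, III.1.1): +40%; total 9% + 40% = 49%. → 49%.
Line B: textile-upper → III.1; cork-soled → III.1.3; sports → III.1.3.3. Scheduled 26%. Dorestad agreement on III.3.3: III.1.3.3 not covered. → 26%.
Line C: textile-upper → III.1; rubber-soled → III.1.1; ordinary → III.1.1.1. Scheduled 21%. Caledon agreement on III.1.1: RVC ≥ 60% → 23% available; preference 23% not lower than 21% → no reduction. → 21%.
Line D: textile-upper → III.1; leather-soled → III.1.2; ankle boots → III.1.2.2. Scheduled 30%. No special measure applies. → 30%.
Sum: 49% + 26% + 21% + 30% = 126%.

126%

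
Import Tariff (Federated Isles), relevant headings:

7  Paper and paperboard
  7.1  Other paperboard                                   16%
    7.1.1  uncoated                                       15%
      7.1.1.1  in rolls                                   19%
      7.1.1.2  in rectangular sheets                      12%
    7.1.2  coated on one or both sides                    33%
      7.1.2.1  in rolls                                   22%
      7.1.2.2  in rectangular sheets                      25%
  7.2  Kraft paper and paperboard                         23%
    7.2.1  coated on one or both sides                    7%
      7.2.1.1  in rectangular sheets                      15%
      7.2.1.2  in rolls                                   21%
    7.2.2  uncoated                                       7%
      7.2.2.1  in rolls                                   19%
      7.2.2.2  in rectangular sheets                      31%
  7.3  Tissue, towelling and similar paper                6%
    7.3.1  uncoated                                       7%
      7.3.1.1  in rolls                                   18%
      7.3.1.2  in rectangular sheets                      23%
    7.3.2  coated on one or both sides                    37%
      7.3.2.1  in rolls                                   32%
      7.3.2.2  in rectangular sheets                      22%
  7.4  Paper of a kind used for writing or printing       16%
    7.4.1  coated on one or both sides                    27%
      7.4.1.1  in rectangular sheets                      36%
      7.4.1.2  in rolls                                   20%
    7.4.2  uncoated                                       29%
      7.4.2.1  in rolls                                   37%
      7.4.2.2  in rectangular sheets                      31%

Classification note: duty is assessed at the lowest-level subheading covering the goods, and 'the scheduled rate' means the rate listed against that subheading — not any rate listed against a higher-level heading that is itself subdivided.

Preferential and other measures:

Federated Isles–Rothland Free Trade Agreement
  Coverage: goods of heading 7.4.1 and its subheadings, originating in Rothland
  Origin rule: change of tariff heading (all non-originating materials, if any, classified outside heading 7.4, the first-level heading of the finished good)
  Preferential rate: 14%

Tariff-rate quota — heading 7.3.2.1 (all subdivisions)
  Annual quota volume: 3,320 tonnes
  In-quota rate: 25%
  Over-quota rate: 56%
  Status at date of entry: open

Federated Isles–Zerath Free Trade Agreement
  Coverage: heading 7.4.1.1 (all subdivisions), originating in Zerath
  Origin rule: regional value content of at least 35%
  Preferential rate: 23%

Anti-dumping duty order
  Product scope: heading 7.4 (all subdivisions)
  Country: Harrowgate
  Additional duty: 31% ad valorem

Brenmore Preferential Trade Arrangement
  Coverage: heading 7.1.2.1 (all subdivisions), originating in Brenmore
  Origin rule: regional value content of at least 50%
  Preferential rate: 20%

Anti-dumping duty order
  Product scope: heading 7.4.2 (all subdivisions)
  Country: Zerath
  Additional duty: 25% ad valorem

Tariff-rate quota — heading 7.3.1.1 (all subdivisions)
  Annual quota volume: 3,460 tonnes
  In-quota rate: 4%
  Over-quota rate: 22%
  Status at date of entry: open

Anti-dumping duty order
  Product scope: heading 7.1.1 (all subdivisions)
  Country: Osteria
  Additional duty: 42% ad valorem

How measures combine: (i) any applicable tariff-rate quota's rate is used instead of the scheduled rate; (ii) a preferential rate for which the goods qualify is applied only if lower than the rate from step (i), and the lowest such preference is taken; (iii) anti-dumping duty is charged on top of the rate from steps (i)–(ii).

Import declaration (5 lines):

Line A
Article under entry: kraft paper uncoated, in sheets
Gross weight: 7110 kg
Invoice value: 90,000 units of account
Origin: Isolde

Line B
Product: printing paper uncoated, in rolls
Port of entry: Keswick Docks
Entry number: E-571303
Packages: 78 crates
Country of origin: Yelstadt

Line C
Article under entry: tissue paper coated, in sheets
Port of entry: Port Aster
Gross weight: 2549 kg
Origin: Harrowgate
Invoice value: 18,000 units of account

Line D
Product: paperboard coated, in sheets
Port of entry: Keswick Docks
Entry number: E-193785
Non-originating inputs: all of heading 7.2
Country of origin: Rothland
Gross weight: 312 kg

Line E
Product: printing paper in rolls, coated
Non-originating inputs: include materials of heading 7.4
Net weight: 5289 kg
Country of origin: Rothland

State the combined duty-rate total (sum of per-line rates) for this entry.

Line A: kraft paper → 7.2; uncoated → 7.2.2; in sheets → 7.2.2.2. Scheduled 31%. No special measure applies. → 31%.
Line B: printing paper → 7.4; uncoated → 7.4.2; in rolls → 7.4.2.1. Scheduled 37%. No special measure applies. → 37%.
Line C: tissue paper → 7.3; coated → 7.3.2; in sheets → 7.3.2.2. Scheduled 22%. No special measure applies. → 22%.
Line D: paperboard → 7.1; coated → 7.1.2; in sheets → 7.1.2.2. Scheduled 25%. Rothland agreement on 7.4.1: 7.1.2.2 not covered. → 25%.
Line E: printing paper → 7.4; coated → 7.4.1; in rolls → 7.4.1.2. Scheduled 20%. Rothland agreement on 7.4.1: CTH not met. → 20%.
Sum: 31% + 37% + 22% + 25% + 20% = 135%.

135%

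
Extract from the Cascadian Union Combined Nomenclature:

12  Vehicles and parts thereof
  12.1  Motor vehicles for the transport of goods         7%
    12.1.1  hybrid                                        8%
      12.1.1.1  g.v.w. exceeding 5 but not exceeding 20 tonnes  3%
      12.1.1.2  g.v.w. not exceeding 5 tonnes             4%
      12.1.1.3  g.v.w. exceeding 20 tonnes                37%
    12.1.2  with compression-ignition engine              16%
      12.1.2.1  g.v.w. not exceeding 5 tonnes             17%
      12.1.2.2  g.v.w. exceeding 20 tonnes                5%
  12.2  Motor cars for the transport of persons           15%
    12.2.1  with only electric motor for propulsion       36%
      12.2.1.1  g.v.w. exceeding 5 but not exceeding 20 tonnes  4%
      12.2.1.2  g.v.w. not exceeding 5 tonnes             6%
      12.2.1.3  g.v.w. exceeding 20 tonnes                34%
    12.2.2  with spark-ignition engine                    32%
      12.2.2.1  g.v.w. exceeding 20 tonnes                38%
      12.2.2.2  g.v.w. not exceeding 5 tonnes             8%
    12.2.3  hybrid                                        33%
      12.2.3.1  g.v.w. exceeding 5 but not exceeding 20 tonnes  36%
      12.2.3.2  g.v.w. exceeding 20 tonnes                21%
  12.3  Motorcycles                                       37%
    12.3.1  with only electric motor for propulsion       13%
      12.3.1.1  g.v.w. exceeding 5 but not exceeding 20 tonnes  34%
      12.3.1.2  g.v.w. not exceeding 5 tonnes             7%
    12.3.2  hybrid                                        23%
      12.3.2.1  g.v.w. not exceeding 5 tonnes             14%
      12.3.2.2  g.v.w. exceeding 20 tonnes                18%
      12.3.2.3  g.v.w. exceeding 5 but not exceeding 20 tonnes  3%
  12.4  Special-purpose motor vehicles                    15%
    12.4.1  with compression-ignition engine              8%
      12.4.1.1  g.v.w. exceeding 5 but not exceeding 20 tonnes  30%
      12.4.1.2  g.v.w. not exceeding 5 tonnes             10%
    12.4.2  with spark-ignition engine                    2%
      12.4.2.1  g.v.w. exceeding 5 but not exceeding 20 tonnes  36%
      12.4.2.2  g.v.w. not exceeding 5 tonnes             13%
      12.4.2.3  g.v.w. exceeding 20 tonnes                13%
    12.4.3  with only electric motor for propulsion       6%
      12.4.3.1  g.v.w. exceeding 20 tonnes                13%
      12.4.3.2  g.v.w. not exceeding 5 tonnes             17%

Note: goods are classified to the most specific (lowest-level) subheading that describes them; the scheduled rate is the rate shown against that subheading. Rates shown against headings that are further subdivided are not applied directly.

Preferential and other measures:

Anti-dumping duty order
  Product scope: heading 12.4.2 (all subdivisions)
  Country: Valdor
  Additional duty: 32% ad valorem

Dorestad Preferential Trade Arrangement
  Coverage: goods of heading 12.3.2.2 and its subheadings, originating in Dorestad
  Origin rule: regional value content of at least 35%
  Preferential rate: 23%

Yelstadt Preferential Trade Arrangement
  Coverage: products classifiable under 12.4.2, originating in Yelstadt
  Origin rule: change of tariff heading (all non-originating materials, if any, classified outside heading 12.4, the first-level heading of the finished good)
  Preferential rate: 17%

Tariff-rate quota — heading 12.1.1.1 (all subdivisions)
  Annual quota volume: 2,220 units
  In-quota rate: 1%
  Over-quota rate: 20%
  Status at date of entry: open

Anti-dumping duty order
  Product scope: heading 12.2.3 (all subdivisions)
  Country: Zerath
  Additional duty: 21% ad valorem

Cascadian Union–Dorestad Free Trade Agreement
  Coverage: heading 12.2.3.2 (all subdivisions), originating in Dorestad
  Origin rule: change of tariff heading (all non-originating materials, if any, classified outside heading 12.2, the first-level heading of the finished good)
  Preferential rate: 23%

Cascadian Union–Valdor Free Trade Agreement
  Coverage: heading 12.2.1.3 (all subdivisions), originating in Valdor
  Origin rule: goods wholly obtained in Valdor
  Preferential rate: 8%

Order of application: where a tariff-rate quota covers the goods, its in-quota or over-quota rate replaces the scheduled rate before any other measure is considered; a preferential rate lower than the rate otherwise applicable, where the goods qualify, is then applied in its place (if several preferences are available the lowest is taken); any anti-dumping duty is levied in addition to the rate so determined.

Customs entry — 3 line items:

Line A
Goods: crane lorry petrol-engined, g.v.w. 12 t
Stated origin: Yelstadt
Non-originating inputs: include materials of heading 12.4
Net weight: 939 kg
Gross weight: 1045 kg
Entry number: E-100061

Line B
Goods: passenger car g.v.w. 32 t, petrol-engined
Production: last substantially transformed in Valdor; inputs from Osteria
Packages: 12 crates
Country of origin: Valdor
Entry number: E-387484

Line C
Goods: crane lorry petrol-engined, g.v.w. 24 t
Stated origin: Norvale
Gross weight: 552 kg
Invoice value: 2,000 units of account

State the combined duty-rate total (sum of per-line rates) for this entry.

87%

Line A: crane lorry → 12.4; petrol-engined → 12.4.2; g.v.w. 12 t → 12.4.2.1. Scheduled 36%. Yelstadt agreement on 12.4.2: CTH not met. → 36%.
Line B: passenger car → 12.2; petrol-engined → 12.2.2; g.v.w. 32 t → 12.2.2.1. Scheduled 38%. Valdor agreement on 12.2.1.3: 12.2.2.1 not covered. → 38%.
Line C: crane lorry → 12.4; petrol-engined → 12.4.2; g.v.w. 24 t → 12.4.2.3. Scheduled 13%. No special measure applies. → 13%.
Sum: 36% + 38% + 13% = 87%.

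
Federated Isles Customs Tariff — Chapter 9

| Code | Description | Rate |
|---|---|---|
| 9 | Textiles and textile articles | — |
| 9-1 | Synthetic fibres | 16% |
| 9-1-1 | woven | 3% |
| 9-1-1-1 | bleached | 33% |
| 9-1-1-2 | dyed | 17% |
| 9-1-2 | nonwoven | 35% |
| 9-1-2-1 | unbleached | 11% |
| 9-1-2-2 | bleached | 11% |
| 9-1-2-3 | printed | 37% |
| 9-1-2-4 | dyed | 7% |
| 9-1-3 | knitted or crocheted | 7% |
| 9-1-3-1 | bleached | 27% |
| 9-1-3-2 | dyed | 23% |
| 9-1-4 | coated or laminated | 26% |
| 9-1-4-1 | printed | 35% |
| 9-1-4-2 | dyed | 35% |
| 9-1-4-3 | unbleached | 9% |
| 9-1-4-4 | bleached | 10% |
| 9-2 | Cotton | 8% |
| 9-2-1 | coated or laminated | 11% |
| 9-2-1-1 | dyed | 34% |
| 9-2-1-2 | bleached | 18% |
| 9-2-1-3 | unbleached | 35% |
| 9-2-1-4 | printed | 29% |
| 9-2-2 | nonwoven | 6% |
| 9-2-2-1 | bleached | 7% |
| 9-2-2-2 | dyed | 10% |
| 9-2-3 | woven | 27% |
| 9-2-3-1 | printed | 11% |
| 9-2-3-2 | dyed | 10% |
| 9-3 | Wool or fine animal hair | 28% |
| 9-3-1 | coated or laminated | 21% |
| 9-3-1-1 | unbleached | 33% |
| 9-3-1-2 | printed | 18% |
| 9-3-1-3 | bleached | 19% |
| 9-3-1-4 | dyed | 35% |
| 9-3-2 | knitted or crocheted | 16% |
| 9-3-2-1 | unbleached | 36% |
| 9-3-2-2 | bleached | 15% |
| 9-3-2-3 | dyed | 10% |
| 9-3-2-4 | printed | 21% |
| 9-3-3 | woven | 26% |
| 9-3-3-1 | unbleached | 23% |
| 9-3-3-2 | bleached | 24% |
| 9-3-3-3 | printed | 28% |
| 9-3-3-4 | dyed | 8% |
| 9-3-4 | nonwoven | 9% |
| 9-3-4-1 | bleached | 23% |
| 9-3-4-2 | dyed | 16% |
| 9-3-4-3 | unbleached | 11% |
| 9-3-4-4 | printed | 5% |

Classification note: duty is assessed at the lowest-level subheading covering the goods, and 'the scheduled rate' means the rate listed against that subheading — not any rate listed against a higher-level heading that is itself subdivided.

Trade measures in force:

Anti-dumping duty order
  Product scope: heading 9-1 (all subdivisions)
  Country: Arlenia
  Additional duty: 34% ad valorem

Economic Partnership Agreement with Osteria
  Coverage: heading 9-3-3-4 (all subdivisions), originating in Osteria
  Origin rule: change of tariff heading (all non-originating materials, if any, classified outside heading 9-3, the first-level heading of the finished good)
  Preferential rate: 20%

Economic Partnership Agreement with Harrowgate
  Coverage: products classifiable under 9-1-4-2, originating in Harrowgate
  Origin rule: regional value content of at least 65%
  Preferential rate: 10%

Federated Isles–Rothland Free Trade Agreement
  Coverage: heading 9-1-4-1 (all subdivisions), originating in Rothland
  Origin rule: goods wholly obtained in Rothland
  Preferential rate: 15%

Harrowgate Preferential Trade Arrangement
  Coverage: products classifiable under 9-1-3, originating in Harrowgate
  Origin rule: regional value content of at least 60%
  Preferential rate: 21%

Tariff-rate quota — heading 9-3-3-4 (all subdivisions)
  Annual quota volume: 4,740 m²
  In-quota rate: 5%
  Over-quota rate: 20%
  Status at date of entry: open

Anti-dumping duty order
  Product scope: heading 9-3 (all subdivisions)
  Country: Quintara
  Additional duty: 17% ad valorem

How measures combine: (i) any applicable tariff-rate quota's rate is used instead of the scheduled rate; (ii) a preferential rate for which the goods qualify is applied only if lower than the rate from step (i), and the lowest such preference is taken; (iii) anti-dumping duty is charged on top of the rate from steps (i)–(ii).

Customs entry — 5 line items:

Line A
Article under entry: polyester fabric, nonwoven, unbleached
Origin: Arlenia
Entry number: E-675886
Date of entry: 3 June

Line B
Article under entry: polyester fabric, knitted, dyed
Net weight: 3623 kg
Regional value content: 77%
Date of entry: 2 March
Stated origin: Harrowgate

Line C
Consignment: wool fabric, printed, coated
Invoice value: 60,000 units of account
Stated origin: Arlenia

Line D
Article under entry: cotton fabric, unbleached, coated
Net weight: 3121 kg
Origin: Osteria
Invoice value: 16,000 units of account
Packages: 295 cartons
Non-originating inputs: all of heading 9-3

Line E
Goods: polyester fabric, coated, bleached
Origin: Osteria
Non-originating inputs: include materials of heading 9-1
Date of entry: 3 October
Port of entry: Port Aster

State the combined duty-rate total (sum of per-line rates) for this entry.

Line A: polyester → 9-1; nonwoven → 9-1-2; unbleached → 9-1-2-1. Scheduled 11%. anti-dumping (Arlenia, 9-1): +34%; total 11% + 34% = 45%. → 45%.
Line B: polyester → 9-1; knitted → 9-1-3; dyed → 9-1-3-2. Scheduled 23%. Harrowgate agreement on 9-1-4-2: 9-1-3-2 not covered; Harrowgate agreement on 9-1-3: RVC ≥ 60% → 21% available; preferential 21%. → 21%.
Line C: wool → 9-3; coated → 9-3-1; printed → 9-3-1-2. Scheduled 18%. No special measure applies. → 18%.
Line D: cotton → 9-2; coated → 9-2-1; unbleached → 9-2-1-3. Scheduled 35%. Osteria agreement on 9-3-3-4: 9-2-1-3 not covered. → 35%.
Line E: polyester → 9-1; coated → 9-1-4; bleached → 9-1-4-4. Scheduled 10%. Osteria agreement on 9-3-3-4: 9-1-4-4 not covered. → 10%.
Sum: 45% + 21% + 18% + 35% + 10% = 129%.

129%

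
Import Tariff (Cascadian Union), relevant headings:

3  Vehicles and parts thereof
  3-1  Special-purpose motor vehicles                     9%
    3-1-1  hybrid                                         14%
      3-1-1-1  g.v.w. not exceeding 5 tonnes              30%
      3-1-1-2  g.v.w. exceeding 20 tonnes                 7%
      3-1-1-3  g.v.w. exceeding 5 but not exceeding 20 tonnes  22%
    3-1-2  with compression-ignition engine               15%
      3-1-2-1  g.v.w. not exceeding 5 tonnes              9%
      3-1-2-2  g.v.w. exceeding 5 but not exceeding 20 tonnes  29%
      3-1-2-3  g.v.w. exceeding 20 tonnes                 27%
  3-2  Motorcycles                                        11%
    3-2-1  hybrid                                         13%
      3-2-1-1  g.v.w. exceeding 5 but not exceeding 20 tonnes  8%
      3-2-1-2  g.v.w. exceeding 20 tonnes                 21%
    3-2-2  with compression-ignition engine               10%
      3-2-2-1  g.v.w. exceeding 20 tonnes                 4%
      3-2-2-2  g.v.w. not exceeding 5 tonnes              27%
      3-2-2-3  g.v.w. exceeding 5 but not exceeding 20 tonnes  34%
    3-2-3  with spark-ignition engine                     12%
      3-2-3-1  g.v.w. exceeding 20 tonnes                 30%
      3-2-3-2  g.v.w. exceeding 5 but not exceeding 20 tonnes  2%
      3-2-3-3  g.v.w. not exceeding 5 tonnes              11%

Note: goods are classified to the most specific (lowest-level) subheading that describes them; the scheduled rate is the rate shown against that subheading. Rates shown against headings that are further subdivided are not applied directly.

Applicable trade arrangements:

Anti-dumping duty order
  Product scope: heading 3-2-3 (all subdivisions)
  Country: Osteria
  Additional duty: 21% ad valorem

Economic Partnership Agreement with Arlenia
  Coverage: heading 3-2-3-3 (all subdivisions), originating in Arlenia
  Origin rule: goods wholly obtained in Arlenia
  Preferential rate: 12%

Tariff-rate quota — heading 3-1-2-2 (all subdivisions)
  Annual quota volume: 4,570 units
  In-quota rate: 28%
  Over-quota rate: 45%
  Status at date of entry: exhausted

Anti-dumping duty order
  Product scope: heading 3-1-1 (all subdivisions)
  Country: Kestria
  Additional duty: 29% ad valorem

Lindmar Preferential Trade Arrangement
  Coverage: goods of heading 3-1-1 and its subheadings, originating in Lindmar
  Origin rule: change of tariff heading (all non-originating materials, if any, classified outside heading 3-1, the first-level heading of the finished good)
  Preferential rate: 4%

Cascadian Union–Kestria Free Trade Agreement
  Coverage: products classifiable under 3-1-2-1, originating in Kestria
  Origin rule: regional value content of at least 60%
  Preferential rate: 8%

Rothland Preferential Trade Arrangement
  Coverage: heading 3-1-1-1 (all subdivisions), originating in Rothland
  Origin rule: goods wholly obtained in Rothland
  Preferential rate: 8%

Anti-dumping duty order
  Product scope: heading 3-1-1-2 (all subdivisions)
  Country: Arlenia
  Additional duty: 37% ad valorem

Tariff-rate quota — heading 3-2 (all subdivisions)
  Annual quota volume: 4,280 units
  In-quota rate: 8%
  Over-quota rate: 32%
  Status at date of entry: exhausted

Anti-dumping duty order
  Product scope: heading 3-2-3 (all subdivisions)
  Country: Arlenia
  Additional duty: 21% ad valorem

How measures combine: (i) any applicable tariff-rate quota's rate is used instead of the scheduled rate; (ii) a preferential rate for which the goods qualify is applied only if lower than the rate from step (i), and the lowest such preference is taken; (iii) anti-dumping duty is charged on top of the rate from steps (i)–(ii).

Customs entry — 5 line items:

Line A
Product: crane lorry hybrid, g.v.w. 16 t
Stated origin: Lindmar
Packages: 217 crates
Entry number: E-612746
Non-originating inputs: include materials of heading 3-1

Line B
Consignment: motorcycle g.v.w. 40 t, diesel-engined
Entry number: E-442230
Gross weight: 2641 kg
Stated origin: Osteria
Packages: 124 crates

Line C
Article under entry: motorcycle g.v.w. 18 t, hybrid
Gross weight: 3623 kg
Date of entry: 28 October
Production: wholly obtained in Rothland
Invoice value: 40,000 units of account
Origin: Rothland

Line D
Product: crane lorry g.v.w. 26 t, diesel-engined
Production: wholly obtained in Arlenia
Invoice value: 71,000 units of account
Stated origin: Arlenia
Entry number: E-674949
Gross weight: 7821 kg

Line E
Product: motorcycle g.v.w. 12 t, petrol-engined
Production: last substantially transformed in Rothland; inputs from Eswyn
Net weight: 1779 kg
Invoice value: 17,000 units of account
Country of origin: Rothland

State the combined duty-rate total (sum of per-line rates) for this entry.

145%

Line A: crane lorry → 3-1; hybrid → 3-1-1; g.v.w. 16 t → 3-1-1-3. Scheduled 22%. Lindmar agreement on 3-1-1: CTH not met. → 22%.
Line B: motorcycle → 3-2; diesel-engined → 3-2-2; g.v.w. 40 t → 3-2-2-1. Scheduled 4%. quota on 3-2 exhausted → over-quota 32%. → 32%.
Line C: motorcycle → 3-2; hybrid → 3-2-1; g.v.w. 18 t → 3-2-1-1. Scheduled 8%. quota on 3-2 exhausted → over-quota 32%; Rothland agreement on 3-1-1-1: 3-2-1-1 not covered. → 32%.
Line D: crane lorry → 3-1; diesel-engined → 3-1-2; g.v.w. 26 t → 3-1-2-3. Scheduled 27%. Arlenia agreement on 3-2-3-3: 3-1-2-3 not covered. → 27%.
Line E: motorcycle → 3-2; petrol-engined → 3-2-3; g.v.w. 12 t → 3-2-3-2. Scheduled 2%. quota on 3-2 exhausted → over-quota 32%; Rothland agreement on 3-1-1-1: 3-2-3-2 not covered. → 32%.
Sum: 22% + 32% + 32% + 27% + 32% = 145%.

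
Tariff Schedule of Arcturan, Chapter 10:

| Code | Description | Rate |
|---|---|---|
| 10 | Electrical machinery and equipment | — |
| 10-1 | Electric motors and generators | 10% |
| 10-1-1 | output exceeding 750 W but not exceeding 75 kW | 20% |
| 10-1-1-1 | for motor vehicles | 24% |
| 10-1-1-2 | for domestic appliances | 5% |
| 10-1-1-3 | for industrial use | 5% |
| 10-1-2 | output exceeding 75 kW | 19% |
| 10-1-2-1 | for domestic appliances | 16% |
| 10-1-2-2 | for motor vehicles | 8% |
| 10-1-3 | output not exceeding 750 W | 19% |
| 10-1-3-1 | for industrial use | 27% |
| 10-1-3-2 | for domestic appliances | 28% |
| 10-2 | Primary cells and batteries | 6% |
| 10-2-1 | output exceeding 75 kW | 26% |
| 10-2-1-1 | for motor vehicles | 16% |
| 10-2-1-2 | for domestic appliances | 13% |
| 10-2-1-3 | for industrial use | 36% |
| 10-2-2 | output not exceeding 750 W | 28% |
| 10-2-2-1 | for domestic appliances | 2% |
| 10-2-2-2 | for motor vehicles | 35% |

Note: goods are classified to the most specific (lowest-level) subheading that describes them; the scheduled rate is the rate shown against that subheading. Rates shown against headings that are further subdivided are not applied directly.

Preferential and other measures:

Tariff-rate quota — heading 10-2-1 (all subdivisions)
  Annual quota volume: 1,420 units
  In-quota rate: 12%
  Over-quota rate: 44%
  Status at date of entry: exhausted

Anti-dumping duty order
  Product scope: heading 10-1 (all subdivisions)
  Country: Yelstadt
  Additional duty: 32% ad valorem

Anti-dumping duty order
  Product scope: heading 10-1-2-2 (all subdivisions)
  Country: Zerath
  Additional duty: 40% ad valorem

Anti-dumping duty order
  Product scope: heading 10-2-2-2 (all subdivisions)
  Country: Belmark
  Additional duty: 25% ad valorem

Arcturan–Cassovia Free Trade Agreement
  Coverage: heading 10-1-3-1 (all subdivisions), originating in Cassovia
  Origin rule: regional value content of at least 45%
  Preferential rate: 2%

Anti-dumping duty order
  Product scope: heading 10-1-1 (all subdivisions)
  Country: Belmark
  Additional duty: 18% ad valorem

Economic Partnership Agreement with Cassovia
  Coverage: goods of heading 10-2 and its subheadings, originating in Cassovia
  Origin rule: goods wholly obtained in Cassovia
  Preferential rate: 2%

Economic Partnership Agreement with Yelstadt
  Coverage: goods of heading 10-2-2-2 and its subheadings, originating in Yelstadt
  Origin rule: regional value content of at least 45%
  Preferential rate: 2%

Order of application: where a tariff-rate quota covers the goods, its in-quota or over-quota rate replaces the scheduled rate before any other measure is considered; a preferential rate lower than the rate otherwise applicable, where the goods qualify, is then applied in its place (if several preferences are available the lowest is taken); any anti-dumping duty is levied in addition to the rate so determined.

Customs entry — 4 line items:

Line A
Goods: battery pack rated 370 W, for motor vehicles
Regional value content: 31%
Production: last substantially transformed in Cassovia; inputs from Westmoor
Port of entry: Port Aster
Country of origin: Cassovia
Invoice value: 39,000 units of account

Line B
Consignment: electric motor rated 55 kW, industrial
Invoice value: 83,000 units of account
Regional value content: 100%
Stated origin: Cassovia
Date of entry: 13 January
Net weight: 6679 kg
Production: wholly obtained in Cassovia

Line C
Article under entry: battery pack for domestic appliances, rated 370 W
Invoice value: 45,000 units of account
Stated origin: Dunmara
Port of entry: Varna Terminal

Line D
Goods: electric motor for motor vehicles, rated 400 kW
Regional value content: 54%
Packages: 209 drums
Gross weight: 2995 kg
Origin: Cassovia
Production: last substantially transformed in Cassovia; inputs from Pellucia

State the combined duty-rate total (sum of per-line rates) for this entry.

50%

Line A: battery pack → 10-2; rated 370 W → 10-2-2; for motor vehicles → 10-2-2-2. Scheduled 35%. Cassovia agreement on 10-1-3-1: 10-2-2-2 not covered; Cassovia agreement on 10-2: not wholly obtained. → 35%.
Line B: electric motor → 10-1; rated 55 kW → 10-1-1; industrial → 10-1-1-3. Scheduled 5%. Cassovia agreement on 10-1-3-1: 10-1-1-3 not covered; Cassovia agreement on 10-2: 10-1-1-3 not covered. → 5%.
Line C: battery pack → 10-2; rated 370 W → 10-2-2; for domestic appliances → 10-2-2-1. Scheduled 2%. No special measure applies. → 2%.
Line D: electric motor → 10-1; rated 400 kW → 10-1-2; for motor vehicles → 10-1-2-2. Scheduled 8%. Cassovia agreement on 10-1-3-1: 10-1-2-2 not covered; Cassovia agreement on 10-2: 10-1-2-2 not covered. → 8%.
Sum: 35% + 5% + 2% + 8% = 50%.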